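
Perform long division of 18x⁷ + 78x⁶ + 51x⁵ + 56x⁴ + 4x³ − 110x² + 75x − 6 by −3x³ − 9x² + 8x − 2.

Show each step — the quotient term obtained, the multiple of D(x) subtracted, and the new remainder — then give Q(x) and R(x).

Q(x) = −6x⁴ − 8x³ − 9x² − 9x + 7; R(x) = 7x² + x + 8

Step 1: lead(18x⁷ + 78x⁶ + 51x⁵ + 56x⁴ + 4x³ − 110x² + 75x − 6) ÷ lead(D) = 18x⁷ ÷ −3x³ = −6x⁴. Subtract (−6x⁴)·D = 18x⁷ + 54x⁶ − 48x⁵ + 12x⁴. Remainder: 24x⁶ + 99x⁵ + 44x⁴ + 4x³ − 110x² + 75x − 6.
Step 2: lead(24x⁶ + 99x⁵ + 44x⁴ + 4x³ − 110x² + 75x − 6) ÷ lead(D) = 24x⁶ ÷ −3x³ = −8x³. Subtract (−8x³)·D = 24x⁶ + 72x⁵ − 64x⁴ + 16x³. Remainder: 27x⁵ + 108x⁴ − 12x³ − 110x² + 75x − 6.
Step 3: lead(27x⁵ + 108x⁴ − 12x³ − 110x² + 75x − 6) ÷ lead(D) = 27x⁵ ÷ −3x³ = −9x². Subtract (−9x²)·D = 27x⁵ + 81x⁴ − 72x³ + 18x². Remainder: 27x⁴ + 60x³ − 128x² + 75x − 6.
Step 4: lead(27x⁴ + 60x³ − 128x² + 75x − 6) ÷ lead(D) = 27x⁴ ÷ −3x³ = −9x. Subtract (−9x)·D = 27x⁴ + 81x³ − 72x² + 18x. Remainder: −21x³ − 56x² + 57x − 6.
Step 5: lead(−21x³ − 56x² + 57x − 6) ÷ lead(D) = −21x³ ÷ −3x³ = 7. Subtract (7)·D = −21x³ − 63x² + 56x − 14. Remainder: 7x² + x + 8.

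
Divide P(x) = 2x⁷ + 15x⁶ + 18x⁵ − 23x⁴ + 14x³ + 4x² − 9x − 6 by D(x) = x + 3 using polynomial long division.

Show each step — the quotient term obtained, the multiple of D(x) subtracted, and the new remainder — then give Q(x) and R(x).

Step 1: lead(2x⁷ + 15x⁶ + 18x⁵ − 23x⁴ + 14x³ + 4x² − 9x − 6) ÷ lead(D) = 2x⁷ ÷ x = 2x⁶. Subtract (2x⁶)·D = 2x⁷ + 6x⁶. Remainder: 9x⁶ + 18x⁵ − 23x⁴ + 14x³ + 4x² − 9x − 6.
Step 2: lead(9x⁶ + 18x⁵ − 23x⁴ + 14x³ + 4x² − 9x − 6) ÷ lead(D) = 9x⁶ ÷ x = 9x⁵. Subtract (9x⁵)·D = 9x⁶ + 27x⁵. Remainder: −9x⁵ − 23x⁴ + 14x³ + 4x² − 9x − 6.
Step 3: lead(−9x⁵ − 23x⁴ + 14x³ + 4x² − 9x − 6) ÷ lead(D) = −9x⁵ ÷ x = −9x⁴. Subtract (−9x⁴)·D = −9x⁵ − 27x⁴. Remainder: 4x⁴ + 14x³ + 4x² − 9x − 6.
Step 4: lead(4x⁴ + 14x³ + 4x² − 9x − 6) ÷ lead(D) = 4x⁴ ÷ x = 4x³. Subtract (4x³)·D = 4x⁴ + 12x³. Remainder: 2x³ + 4x² − 9x − 6.
Step 5: lead(2x³ + 4x² − 9x − 6) ÷ lead(D) = 2x³ ÷ x = 2x². Subtract (2x²)·D = 2x³ + 6x². Remainder: −2x² − 9x − 6.
Step 6: lead(−2x² − 9x − 6) ÷ lead(D) = −2x² ÷ x = −2x. Subtract (−2x)·D = −2x² − 6x. Remainder: −3x − 6.
Step 7: lead(−3x − 6) ÷ lead(D) = −3x ÷ x = −3. Subtract (−3)·D = −3x − 9. Remainder: 3.

Q(x) = 2x⁶ + 9x⁵ − 9x⁴ + 4x³ + 2x² − 2x − 3; R(x) = 3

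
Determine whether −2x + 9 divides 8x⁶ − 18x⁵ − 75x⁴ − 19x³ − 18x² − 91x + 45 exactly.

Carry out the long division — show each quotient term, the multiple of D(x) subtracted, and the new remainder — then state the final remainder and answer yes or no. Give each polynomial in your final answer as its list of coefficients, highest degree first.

R = [0], so D(x) is a factor of P(x). yes

Step 1: lead(8x⁶ − 18x⁵ − 75x⁴ − 19x³ − 18x² − 91x + 45) ÷ lead(D) = 8x⁶ ÷ −2x = −4x⁵. Subtract (−4x⁵)·D = 8x⁶ − 36x⁵. Remainder: 18x⁵ − 75x⁴ − 19x³ − 18x² − 91x + 45.
Step 2: lead(18x⁵ − 75x⁴ − 19x³ − 18x² − 91x + 45) ÷ lead(D) = 18x⁵ ÷ −2x = −9x⁴. Subtract (−9x⁴)·D = 18x⁵ − 81x⁴. Remainder: 6x⁴ − 19x³ − 18x² − 91x + 45.
Step 3: lead(6x⁴ − 19x³ − 18x² − 91x + 45) ÷ lead(D) = 6x⁴ ÷ −2x = −3x³. Subtract (−3x³)·D = 6x⁴ − 27x³. Remainder: 8x³ − 18x² − 91x + 45.
Step 4: lead(8x³ − 18x² − 91x + 45) ÷ lead(D) = 8x³ ÷ −2x = −4x². Subtract (−4x²)·D = 8x³ − 36x². Remainder: 18x² − 91x + 45.
Step 5: lead(18x² − 91x + 45) ÷ lead(D) = 18x² ÷ −2x = −9x. Subtract (−9x)·D = 18x² − 81x. Remainder: −10x + 45.
Step 6: lead(−10x + 45) ÷ lead(D) = −10x ÷ −2x = 5. Subtract (5)·D = −10x + 45. Remainder: 0.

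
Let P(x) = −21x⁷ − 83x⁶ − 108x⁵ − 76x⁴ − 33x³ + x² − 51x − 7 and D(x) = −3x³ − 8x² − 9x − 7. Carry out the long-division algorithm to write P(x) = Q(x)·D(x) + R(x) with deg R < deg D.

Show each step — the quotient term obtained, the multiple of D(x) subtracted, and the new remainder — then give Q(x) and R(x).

Q(x) = 7x⁴ + 9x³ − 9x² + 6x + 1; R(x) = 0

Step 1: lead(−21x⁷ − 83x⁶ − 108x⁵ − 76x⁴ − 33x³ + x² − 51x − 7) ÷ lead(D) = −21x⁷ ÷ −3x³ = 7x⁴. Subtract (7x⁴)·D = −21x⁷ − 56x⁶ − 63x⁵ − 49x⁴. Remainder: −27x⁶ − 45x⁵ − 27x⁴ − 33x³ + x² − 51x − 7.
Step 2: lead(−27x⁶ − 45x⁵ − 27x⁴ − 33x³ + x² − 51x − 7) ÷ lead(D) = −27x⁶ ÷ −3x³ = 9x³. Subtract (9x³)·D = −27x⁶ − 72x⁵ − 81x⁴ − 63x³. Remainder: 27x⁵ + 54x⁴ + 30x³ + x² − 51x − 7.
Step 3: lead(27x⁵ + 54x⁴ + 30x³ + x² − 51x − 7) ÷ lead(D) = 27x⁵ ÷ −3x³ = −9x². Subtract (−9x²)·D = 27x⁵ + 72x⁴ + 81x³ + 63x². Remainder: −18x⁴ − 51x³ − 62x² − 51x − 7.
Step 4: lead(−18x⁴ − 51x³ − 62x² − 51x − 7) ÷ lead(D) = −18x⁴ ÷ −3x³ = 6x. Subtract (6x)·D = −18x⁴ − 48x³ − 54x² − 42x. Remainder: −3x³ − 8x² − 9x − 7.
Step 5: lead(−3x³ − 8x² − 9x − 7) ÷ lead(D) = −3x³ ÷ −3x³ = 1. Subtract (1)·D = −3x³ − 8x² − 9x − 7. Remainder: 0.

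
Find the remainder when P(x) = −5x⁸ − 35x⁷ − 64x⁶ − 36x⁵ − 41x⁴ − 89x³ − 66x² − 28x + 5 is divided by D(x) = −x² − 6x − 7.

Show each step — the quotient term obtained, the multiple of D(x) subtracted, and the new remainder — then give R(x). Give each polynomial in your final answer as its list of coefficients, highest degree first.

R = [5]

Step 1: lead(−5x⁸ − 35x⁷ − 64x⁶ − 36x⁵ − 41x⁴ − 89x³ − 66x² − 28x + 5) ÷ lead(D) = −5x⁸ ÷ −x² = 5x⁶. Subtract (5x⁶)·D = −5x⁸ − 30x⁷ − 35x⁶. Remainder: −5x⁷ − 29x⁶ − 36x⁵ − 41x⁴ − 89x³ − 66x² − 28x + 5.
Step 2: lead(−5x⁷ − 29x⁶ − 36x⁵ − 41x⁴ − 89x³ − 66x² − 28x + 5) ÷ lead(D) = −5x⁷ ÷ −x² = 5x⁵. Subtract (5x⁵)·D = −5x⁷ − 30x⁶ − 35x⁵. Remainder: x⁶ − x⁵ − 41x⁴ − 89x³ − 66x² − 28x + 5.
Step 3: lead(x⁶ − x⁵ − 41x⁴ − 89x³ − 66x² − 28x + 5) ÷ lead(D) = x⁶ ÷ −x² = −x⁴. Subtract (−x⁴)·D = x⁶ + 6x⁵ + 7x⁴. Remainder: −7x⁵ − 48x⁴ − 89x³ − 66x² − 28x + 5.
Step 4: lead(−7x⁵ − 48x⁴ − 89x³ − 66x² − 28x + 5) ÷ lead(D) = −7x⁵ ÷ −x² = 7x³. Subtract (7x³)·D = −7x⁵ − 42x⁴ − 49x³. Remainder: −6x⁴ − 40x³ − 66x² − 28x + 5.
Step 5: lead(−6x⁴ − 40x³ − 66x² − 28x + 5) ÷ lead(D) = −6x⁴ ÷ −x² = 6x². Subtract (6x²)·D = −6x⁴ − 36x³ − 42x². Remainder: −4x³ − 24x² − 28x + 5.
Step 6: lead(−4x³ − 24x² − 28x + 5) ÷ lead(D) = −4x³ ÷ −x² = 4x. Subtract (4x)·D = −4x³ − 24x² − 28x. Remainder: 5.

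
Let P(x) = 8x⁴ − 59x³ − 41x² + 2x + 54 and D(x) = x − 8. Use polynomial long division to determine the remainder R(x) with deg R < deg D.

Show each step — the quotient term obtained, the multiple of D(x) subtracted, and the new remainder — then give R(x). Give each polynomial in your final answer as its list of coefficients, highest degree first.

R = [6]

Step 1: lead(8x⁴ − 59x³ − 41x² + 2x + 54) ÷ lead(D) = 8x⁴ ÷ x = 8x³. Subtract (8x³)·D = 8x⁴ − 64x³. Remainder: 5x³ − 41x² + 2x + 54.
Step 2: lead(5x³ − 41x² + 2x + 54) ÷ lead(D) = 5x³ ÷ x = 5x². Subtract (5x²)·D = 5x³ − 40x². Remainder: −x² + 2x + 54.
Step 3: lead(−x² + 2x + 54) ÷ lead(D) = −x² ÷ x = −x. Subtract (−x)·D = −x² + 8x. Remainder: −6x + 54.
Step 4: lead(−6x + 54) ÷ lead(D) = −6x ÷ x = −6. Subtract (−6)·D = −6x + 48. Remainder: 6.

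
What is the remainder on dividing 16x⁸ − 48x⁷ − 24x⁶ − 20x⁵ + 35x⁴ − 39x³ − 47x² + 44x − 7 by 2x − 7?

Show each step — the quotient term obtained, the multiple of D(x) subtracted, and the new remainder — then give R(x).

R(x) = 0

Step 1: lead(16x⁸ − 48x⁷ − 24x⁶ − 20x⁵ + 35x⁴ − 39x³ − 47x² + 44x − 7) ÷ lead(D) = 16x⁸ ÷ 2x = 8x⁷. Subtract (8x⁷)·D = 16x⁸ − 56x⁷. Remainder: 8x⁷ − 24x⁶ − 20x⁵ + 35x⁴ − 39x³ − 47x² + 44x − 7.
Step 2: lead(8x⁷ − 24x⁶ − 20x⁵ + 35x⁴ − 39x³ − 47x² + 44x − 7) ÷ lead(D) = 8x⁷ ÷ 2x = 4x⁶. Subtract (4x⁶)·D = 8x⁷ − 28x⁶. Remainder: 4x⁶ − 20x⁵ + 35x⁴ − 39x³ − 47x² + 44x − 7.
Step 3: lead(4x⁶ − 20x⁵ + 35x⁴ − 39x³ − 47x² + 44x − 7) ÷ lead(D) = 4x⁶ ÷ 2x = 2x⁵. Subtract (2x⁵)·D = 4x⁶ − 14x⁵. Remainder: −6x⁵ + 35x⁴ − 39x³ − 47x² + 44x − 7.
Step 4: lead(−6x⁵ + 35x⁴ − 39x³ − 47x² + 44x − 7) ÷ lead(D) = −6x⁵ ÷ 2x = −3x⁴. Subtract (−3x⁴)·D = −6x⁵ + 21x⁴. Remainder: 14x⁴ − 39x³ − 47x² + 44x − 7.
Step 5: lead(14x⁴ − 39x³ − 47x² + 44x − 7) ÷ lead(D) = 14x⁴ ÷ 2x = 7x³. Subtract (7x³)·D = 14x⁴ − 49x³. Remainder: 10x³ − 47x² + 44x − 7.
Step 6: lead(10x³ − 47x² + 44x − 7) ÷ lead(D) = 10x³ ÷ 2x = 5x². Subtract (5x²)·D = 10x³ − 35x². Remainder: −12x² + 44x − 7.
Step 7: lead(−12x² + 44x − 7) ÷ lead(D) = −12x² ÷ 2x = −6x. Subtract (−6x)·D = −12x² + 42x. Remainder: 2x − 7.
Step 8: lead(2x − 7) ÷ lead(D) = 2x ÷ 2x = 1. Subtract (1)·D = 2x − 7. Remainder: 0.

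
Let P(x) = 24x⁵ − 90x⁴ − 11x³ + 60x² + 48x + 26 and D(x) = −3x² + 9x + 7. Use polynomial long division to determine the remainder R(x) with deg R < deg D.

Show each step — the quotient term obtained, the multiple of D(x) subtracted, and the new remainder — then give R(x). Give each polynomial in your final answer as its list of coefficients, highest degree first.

Step 1: lead(24x⁵ − 90x⁴ − 11x³ + 60x² + 48x + 26) ÷ lead(D) = 24x⁵ ÷ −3x² = −8x³. Subtract (−8x³)·D = 24x⁵ − 72x⁴ − 56x³. Remainder: −18x⁴ + 45x³ + 60x² + 48x + 26.
Step 2: lead(−18x⁴ + 45x³ + 60x² + 48x + 26) ÷ lead(D) = −18x⁴ ÷ −3x² = 6x². Subtract (6x²)·D = −18x⁴ + 54x³ + 42x². Remainder: −9x³ + 18x² + 48x + 26.
Step 3: lead(−9x³ + 18x² + 48x + 26) ÷ lead(D) = −9x³ ÷ −3x² = 3x. Subtract (3x)·D = −9x³ + 27x² + 21x. Remainder: −9x² + 27x + 26.
Step 4: lead(−9x² + 27x + 26) ÷ lead(D) = −9x² ÷ −3x² = 3. Subtract (3)·D = −9x² + 27x + 21. Remainder: 5.

R = [5]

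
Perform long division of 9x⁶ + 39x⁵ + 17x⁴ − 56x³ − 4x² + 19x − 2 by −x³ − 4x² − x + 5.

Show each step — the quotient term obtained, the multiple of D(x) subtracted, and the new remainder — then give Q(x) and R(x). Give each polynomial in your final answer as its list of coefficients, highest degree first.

Step 1: lead(9x⁶ + 39x⁵ + 17x⁴ − 56x³ − 4x² + 19x − 2) ÷ lead(D) = 9x⁶ ÷ −x³ = −9x³. Subtract (−9x³)·D = 9x⁶ + 36x⁵ + 9x⁴ − 45x³. Remainder: 3x⁵ + 8x⁴ − 11x³ − 4x² + 19x − 2.
Step 2: lead(3x⁵ + 8x⁴ − 11x³ − 4x² + 19x − 2) ÷ lead(D) = 3x⁵ ÷ −x³ = −3x². Subtract (−3x²)·D = 3x⁵ + 12x⁴ + 3x³ − 15x². Remainder: −4x⁴ − 14x³ + 11x² + 19x − 2.
Step 3: lead(−4x⁴ − 14x³ + 11x² + 19x − 2) ÷ lead(D) = −4x⁴ ÷ −x³ = 4x. Subtract (4x)·D = −4x⁴ − 16x³ − 4x² + 20x. Remainder: 2x³ + 15x² − x − 2.
Step 4: lead(2x³ + 15x² − x − 2) ÷ lead(D) = 2x³ ÷ −x³ = −2. Subtract (−2)·D = 2x³ + 8x² + 2x − 10. Remainder: 7x² − 3x + 8.

Q = [-9, -3, 4, -2]; R = [7, -3, 8]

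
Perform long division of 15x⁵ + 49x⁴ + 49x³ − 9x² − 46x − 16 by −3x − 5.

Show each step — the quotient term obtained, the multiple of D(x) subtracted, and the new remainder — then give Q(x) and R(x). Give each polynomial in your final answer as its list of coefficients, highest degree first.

Q = [-5, -8, -3, 8, 2]; R = [-6]

Step 1: lead(15x⁵ + 49x⁴ + 49x³ − 9x² − 46x − 16) ÷ lead(D) = 15x⁵ ÷ −3x = −5x⁴. Subtract (−5x⁴)·D = 15x⁵ + 25x⁴. Remainder: 24x⁴ + 49x³ − 9x² − 46x − 16.
Step 2: lead(24x⁴ + 49x³ − 9x² − 46x − 16) ÷ lead(D) = 24x⁴ ÷ −3x = −8x³. Subtract (−8x³)·D = 24x⁴ + 40x³. Remainder: 9x³ − 9x² − 46x − 16.
Step 3: lead(9x³ − 9x² − 46x − 16) ÷ lead(D) = 9x³ ÷ −3x = −3x². Subtract (−3x²)·D = 9x³ + 15x². Remainder: −24x² − 46x − 16.
Step 4: lead(−24x² − 46x − 16) ÷ lead(D) = −24x² ÷ −3x = 8x. Subtract (8x)·D = −24x² − 40x. Remainder: −6x − 16.
Step 5: lead(−6x − 16) ÷ lead(D) = −6x ÷ −3x = 2. Subtract (2)·D = −6x − 10. Remainder: −6.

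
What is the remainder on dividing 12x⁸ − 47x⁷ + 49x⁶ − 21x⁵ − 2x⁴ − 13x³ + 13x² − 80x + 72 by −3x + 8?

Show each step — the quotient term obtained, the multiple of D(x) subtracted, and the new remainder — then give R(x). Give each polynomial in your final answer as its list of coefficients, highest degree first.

Step 1: lead(12x⁸ − 47x⁷ + 49x⁶ − 21x⁵ − 2x⁴ − 13x³ + 13x² − 80x + 72) ÷ lead(D) = 12x⁸ ÷ −3x = −4x⁷. Subtract (−4x⁷)·D = 12x⁸ − 32x⁷. Remainder: −15x⁷ + 49x⁶ − 21x⁵ − 2x⁴ − 13x³ + 13x² − 80x + 72.
Step 2: lead(−15x⁷ + 49x⁶ − 21x⁵ − 2x⁴ − 13x³ + 13x² − 80x + 72) ÷ lead(D) = −15x⁷ ÷ −3x = 5x⁶. Subtract (5x⁶)·D = −15x⁷ + 40x⁶. Remainder: 9x⁶ − 21x⁵ − 2x⁴ − 13x³ + 13x² − 80x + 72.
Step 3: lead(9x⁶ − 21x⁵ − 2x⁴ − 13x³ + 13x² − 80x + 72) ÷ lead(D) = 9x⁶ ÷ −3x = −3x⁵. Subtract (−3x⁵)·D = 9x⁶ − 24x⁵. Remainder: 3x⁵ − 2x⁴ − 13x³ + 13x² − 80x + 72.
Step 4: lead(3x⁵ − 2x⁴ − 13x³ + 13x² − 80x + 72) ÷ lead(D) = 3x⁵ ÷ −3x = −x⁴. Subtract (−x⁴)·D = 3x⁵ − 8x⁴. Remainder: 6x⁴ − 13x³ + 13x² − 80x + 72.
Step 5: lead(6x⁴ − 13x³ + 13x² − 80x + 72) ÷ lead(D) = 6x⁴ ÷ −3x = −2x³. Subtract (−2x³)·D = 6x⁴ − 16x³. Remainder: 3x³ + 13x² − 80x + 72.
Step 6: lead(3x³ + 13x² − 80x + 72) ÷ lead(D) = 3x³ ÷ −3x = −x². Subtract (−x²)·D = 3x³ − 8x². Remainder: 21x² − 80x + 72.
Step 7: lead(21x² − 80x + 72) ÷ lead(D) = 21x² ÷ −3x = −7x. Subtract (−7x)·D = 21x² − 56x. Remainder: −24x + 72.
Step 8: lead(−24x + 72) ÷ lead(D) = −24x ÷ −3x = 8. Subtract (8)·D = −24x + 64. Remainder: 8.

R = [8]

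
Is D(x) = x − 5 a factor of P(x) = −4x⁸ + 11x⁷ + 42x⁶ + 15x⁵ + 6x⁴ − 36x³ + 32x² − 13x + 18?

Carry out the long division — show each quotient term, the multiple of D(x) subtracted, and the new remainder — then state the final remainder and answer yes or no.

R(x) = 3, so D(x) is not a factor of P(x). no

Step 1: lead(−4x⁸ + 11x⁷ + 42x⁶ + 15x⁵ + 6x⁴ − 36x³ + 32x² − 13x + 18) ÷ lead(D) = −4x⁸ ÷ x = −4x⁷. Subtract (−4x⁷)·D = −4x⁸ + 20x⁷. Remainder: −9x⁷ + 42x⁶ + 15x⁵ + 6x⁴ − 36x³ + 32x² − 13x + 18.
Step 2: lead(−9x⁷ + 42x⁶ + 15x⁵ + 6x⁴ − 36x³ + 32x² − 13x + 18) ÷ lead(D) = −9x⁷ ÷ x = −9x⁶. Subtract (−9x⁶)·D = −9x⁷ + 45x⁶. Remainder: −3x⁶ + 15x⁵ + 6x⁴ − 36x³ + 32x² − 13x + 18.
Step 3: lead(−3x⁶ + 15x⁵ + 6x⁴ − 36x³ + 32x² − 13x + 18) ÷ lead(D) = −3x⁶ ÷ x = −3x⁵. Subtract (−3x⁵)·D = −3x⁶ + 15x⁵. Remainder: 6x⁴ − 36x³ + 32x² − 13x + 18.
Step 4: lead(6x⁴ − 36x³ + 32x² − 13x + 18) ÷ lead(D) = 6x⁴ ÷ x = 6x³. Subtract (6x³)·D = 6x⁴ − 30x³. Remainder: −6x³ + 32x² − 13x + 18.
Step 5: lead(−6x³ + 32x² − 13x + 18) ÷ lead(D) = −6x³ ÷ x = −6x². Subtract (−6x²)·D = −6x³ + 30x². Remainder: 2x² − 13x + 18.
Step 6: lead(2x² − 13x + 18) ÷ lead(D) = 2x² ÷ x = 2x. Subtract (2x)·D = 2x² − 10x. Remainder: −3x + 18.
Step 7: lead(−3x + 18) ÷ lead(D) = −3x ÷ x = −3. Subtract (−3)·D = −3x + 15. Remainder: 3.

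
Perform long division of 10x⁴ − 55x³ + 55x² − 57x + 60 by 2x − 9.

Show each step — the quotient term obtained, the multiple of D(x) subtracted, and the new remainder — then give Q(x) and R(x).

Q(x) = 5x³ − 5x² + 5x − 6; R(x) = 6

Step 1: lead(10x⁴ − 55x³ + 55x² − 57x + 60) ÷ lead(D) = 10x⁴ ÷ 2x = 5x³. Subtract (5x³)·D = 10x⁴ − 45x³. Remainder: −10x³ + 55x² − 57x + 60.
Step 2: lead(−10x³ + 55x² − 57x + 60) ÷ lead(D) = −10x³ ÷ 2x = −5x². Subtract (−5x²)·D = −10x³ + 45x². Remainder: 10x² − 57x + 60.
Step 3: lead(10x² − 57x + 60) ÷ lead(D) = 10x² ÷ 2x = 5x. Subtract (5x)·D = 10x² − 45x. Remainder: −12x + 60.
Step 4: lead(−12x + 60) ÷ lead(D) = −12x ÷ 2x = −6. Subtract (−6)·D = −12x + 54. Remainder: 6.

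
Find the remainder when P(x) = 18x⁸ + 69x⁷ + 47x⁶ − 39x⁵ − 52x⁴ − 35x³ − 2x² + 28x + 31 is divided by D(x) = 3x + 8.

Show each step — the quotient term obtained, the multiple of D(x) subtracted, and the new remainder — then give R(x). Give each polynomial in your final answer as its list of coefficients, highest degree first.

R = [-1]

Step 1: lead(18x⁸ + 69x⁷ + 47x⁶ − 39x⁵ − 52x⁴ − 35x³ − 2x² + 28x + 31) ÷ lead(D) = 18x⁸ ÷ 3x = 6x⁷. Subtract (6x⁷)·D = 18x⁸ + 48x⁷. Remainder: 21x⁷ + 47x⁶ − 39x⁵ − 52x⁴ − 35x³ − 2x² + 28x + 31.
Step 2: lead(21x⁷ + 47x⁶ − 39x⁵ − 52x⁴ − 35x³ − 2x² + 28x + 31) ÷ lead(D) = 21x⁷ ÷ 3x = 7x⁶. Subtract (7x⁶)·D = 21x⁷ + 56x⁶. Remainder: −9x⁶ − 39x⁵ − 52x⁴ − 35x³ − 2x² + 28x + 31.
Step 3: lead(−9x⁶ − 39x⁵ − 52x⁴ − 35x³ − 2x² + 28x + 31) ÷ lead(D) = −9x⁶ ÷ 3x = −3x⁵. Subtract (−3x⁵)·D = −9x⁶ − 24x⁵. Remainder: −15x⁵ − 52x⁴ − 35x³ − 2x² + 28x + 31.
Step 4: lead(−15x⁵ − 52x⁴ − 35x³ − 2x² + 28x + 31) ÷ lead(D) = −15x⁵ ÷ 3x = −5x⁴. Subtract (−5x⁴)·D = −15x⁵ − 40x⁴. Remainder: −12x⁴ − 35x³ − 2x² + 28x + 31.
Step 5: lead(−12x⁴ − 35x³ − 2x² + 28x + 31) ÷ lead(D) = −12x⁴ ÷ 3x = −4x³. Subtract (−4x³)·D = −12x⁴ − 32x³. Remainder: −3x³ − 2x² + 28x + 31.
Step 6: lead(−3x³ − 2x² + 28x + 31) ÷ lead(D) = −3x³ ÷ 3x = −x². Subtract (−x²)·D = −3x³ − 8x². Remainder: 6x² + 28x + 31.
Step 7: lead(6x² + 28x + 31) ÷ lead(D) = 6x² ÷ 3x = 2x. Subtract (2x)·D = 6x² + 16x. Remainder: 12x + 31.
Step 8: lead(12x + 31) ÷ lead(D) = 12x ÷ 3x = 4. Subtract (4)·D = 12x + 32. Remainder: −1.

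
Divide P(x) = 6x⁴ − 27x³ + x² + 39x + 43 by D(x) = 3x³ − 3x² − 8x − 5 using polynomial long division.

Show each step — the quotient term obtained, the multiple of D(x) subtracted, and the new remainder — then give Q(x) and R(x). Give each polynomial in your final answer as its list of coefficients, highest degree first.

Step 1: lead(6x⁴ − 27x³ + x² + 39x + 43) ÷ lead(D) = 6x⁴ ÷ 3x³ = 2x. Subtract (2x)·D = 6x⁴ − 6x³ − 16x² − 10x. Remainder: −21x³ + 17x² + 49x + 43.
Step 2: lead(−21x³ + 17x² + 49x + 43) ÷ lead(D) = −21x³ ÷ 3x³ = −7. Subtract (−7)·D = −21x³ + 21x² + 56x + 35. Remainder: −4x² − 7x + 8.

Q = [2, -7]; R = [-4, -7, 8]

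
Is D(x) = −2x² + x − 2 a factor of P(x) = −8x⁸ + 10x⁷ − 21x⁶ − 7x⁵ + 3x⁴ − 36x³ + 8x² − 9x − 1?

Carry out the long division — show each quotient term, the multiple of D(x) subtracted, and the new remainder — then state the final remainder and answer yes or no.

R(x) = 5x + 3, so D(x) is not a factor of P(x). no

Step 1: lead(−8x⁸ + 10x⁷ − 21x⁶ − 7x⁵ + 3x⁴ − 36x³ + 8x² − 9x − 1) ÷ lead(D) = −8x⁸ ÷ −2x² = 4x⁶. Subtract (4x⁶)·D = −8x⁸ + 4x⁷ − 8x⁶. Remainder: 6x⁷ − 13x⁶ − 7x⁵ + 3x⁴ − 36x³ + 8x² − 9x − 1.
Step 2: lead(6x⁷ − 13x⁶ − 7x⁵ + 3x⁴ − 36x³ + 8x² − 9x − 1) ÷ lead(D) = 6x⁷ ÷ −2x² = −3x⁵. Subtract (−3x⁵)·D = 6x⁷ − 3x⁶ + 6x⁵. Remainder: −10x⁶ − 13x⁵ + 3x⁴ − 36x³ + 8x² − 9x − 1.
Step 3: lead(−10x⁶ − 13x⁵ + 3x⁴ − 36x³ + 8x² − 9x − 1) ÷ lead(D) = −10x⁶ ÷ −2x² = 5x⁴. Subtract (5x⁴)·D = −10x⁶ + 5x⁵ − 10x⁴. Remainder: −18x⁵ + 13x⁴ − 36x³ + 8x² − 9x − 1.
Step 4: lead(−18x⁵ + 13x⁴ − 36x³ + 8x² − 9x − 1) ÷ lead(D) = −18x⁵ ÷ −2x² = 9x³. Subtract (9x³)·D = −18x⁵ + 9x⁴ − 18x³. Remainder: 4x⁴ − 18x³ + 8x² − 9x − 1.
Step 5: lead(4x⁴ − 18x³ + 8x² − 9x − 1) ÷ lead(D) = 4x⁴ ÷ −2x² = −2x². Subtract (−2x²)·D = 4x⁴ − 2x³ + 4x². Remainder: −16x³ + 4x² − 9x − 1.
Step 6: lead(−16x³ + 4x² − 9x − 1) ÷ lead(D) = −16x³ ÷ −2x² = 8x. Subtract (8x)·D = −16x³ + 8x² − 16x. Remainder: −4x² + 7x − 1.
Step 7: lead(−4x² + 7x − 1) ÷ lead(D) = −4x² ÷ −2x² = 2. Subtract (2)·D = −4x² + 2x − 4. Remainder: 5x + 3.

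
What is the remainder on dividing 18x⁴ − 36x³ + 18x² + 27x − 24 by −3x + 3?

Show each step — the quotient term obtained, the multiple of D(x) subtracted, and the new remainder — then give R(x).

R(x) = 3

Step 1: lead(18x⁴ − 36x³ + 18x² + 27x − 24) ÷ lead(D) = 18x⁴ ÷ −3x = −6x³. Subtract (−6x³)·D = 18x⁴ − 18x³. Remainder: −18x³ + 18x² + 27x − 24.
Step 2: lead(−18x³ + 18x² + 27x − 24) ÷ lead(D) = −18x³ ÷ −3x = 6x². Subtract (6x²)·D = −18x³ + 18x². Remainder: 27x − 24.
Step 3: lead(27x − 24) ÷ lead(D) = 27x ÷ −3x = −9. Subtract (−9)·D = 27x − 27. Remainder: 3.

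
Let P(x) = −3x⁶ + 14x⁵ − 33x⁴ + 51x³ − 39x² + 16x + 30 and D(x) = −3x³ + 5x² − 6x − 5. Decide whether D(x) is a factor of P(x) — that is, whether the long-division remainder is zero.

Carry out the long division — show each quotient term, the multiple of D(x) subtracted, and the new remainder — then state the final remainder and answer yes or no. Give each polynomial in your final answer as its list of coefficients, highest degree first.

Step 1: lead(−3x⁶ + 14x⁵ − 33x⁴ + 51x³ − 39x² + 16x + 30) ÷ lead(D) = −3x⁶ ÷ −3x³ = x³. Subtract (x³)·D = −3x⁶ + 5x⁵ − 6x⁴ − 5x³. Remainder: 9x⁵ − 27x⁴ + 56x³ − 39x² + 16x + 30.
Step 2: lead(9x⁵ − 27x⁴ + 56x³ − 39x² + 16x + 30) ÷ lead(D) = 9x⁵ ÷ −3x³ = −3x². Subtract (−3x²)·D = 9x⁵ − 15x⁴ + 18x³ + 15x². Remainder: −12x⁴ + 38x³ − 54x² + 16x + 30.
Step 3: lead(−12x⁴ + 38x³ − 54x² + 16x + 30) ÷ lead(D) = −12x⁴ ÷ −3x³ = 4x. Subtract (4x)·D = −12x⁴ + 20x³ − 24x² − 20x. Remainder: 18x³ − 30x² + 36x + 30.
Step 4: lead(18x³ − 30x² + 36x + 30) ÷ lead(D) = 18x³ ÷ −3x³ = −6. Subtract (−6)·D = 18x³ − 30x² + 36x + 30. Remainder: 0.

R = [0], so D(x) is a factor of P(x). yes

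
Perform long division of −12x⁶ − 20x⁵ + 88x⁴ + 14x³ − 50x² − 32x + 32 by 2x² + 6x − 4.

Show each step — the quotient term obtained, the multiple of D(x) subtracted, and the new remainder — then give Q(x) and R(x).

Q(x) = −6x⁴ + 8x³ + 8x² − x − 6; R(x) = 8

Step 1: lead(−12x⁶ − 20x⁵ + 88x⁴ + 14x³ − 50x² − 32x + 32) ÷ lead(D) = −12x⁶ ÷ 2x² = −6x⁴. Subtract (−6x⁴)·D = −12x⁶ − 36x⁵ + 24x⁴. Remainder: 16x⁵ + 64x⁴ + 14x³ − 50x² − 32x + 32.
Step 2: lead(16x⁵ + 64x⁴ + 14x³ − 50x² − 32x + 32) ÷ lead(D) = 16x⁵ ÷ 2x² = 8x³. Subtract (8x³)·D = 16x⁵ + 48x⁴ − 32x³. Remainder: 16x⁴ + 46x³ − 50x² − 32x + 32.
Step 3: lead(16x⁴ + 46x³ − 50x² − 32x + 32) ÷ lead(D) = 16x⁴ ÷ 2x² = 8x². Subtract (8x²)·D = 16x⁴ + 48x³ − 32x². Remainder: −2x³ − 18x² − 32x + 32.
Step 4: lead(−2x³ − 18x² − 32x + 32) ÷ lead(D) = −2x³ ÷ 2x² = −x. Subtract (−x)·D = −2x³ − 6x² + 4x. Remainder: −12x² − 36x + 32.
Step 5: lead(−12x² − 36x + 32) ÷ lead(D) = −12x² ÷ 2x² = −6. Subtract (−6)·D = −12x² − 36x + 24. Remainder: 8.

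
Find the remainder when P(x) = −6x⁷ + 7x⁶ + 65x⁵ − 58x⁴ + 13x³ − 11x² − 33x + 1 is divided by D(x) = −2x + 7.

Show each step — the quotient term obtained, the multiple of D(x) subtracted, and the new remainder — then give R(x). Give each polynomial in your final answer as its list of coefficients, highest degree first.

R = [8]

Step 1: lead(−6x⁷ + 7x⁶ + 65x⁵ − 58x⁴ + 13x³ − 11x² − 33x + 1) ÷ lead(D) = −6x⁷ ÷ −2x = 3x⁶. Subtract (3x⁶)·D = −6x⁷ + 21x⁶. Remainder: −14x⁶ + 65x⁵ − 58x⁴ + 13x³ − 11x² − 33x + 1.
Step 2: lead(−14x⁶ + 65x⁵ − 58x⁴ + 13x³ − 11x² − 33x + 1) ÷ lead(D) = −14x⁶ ÷ −2x = 7x⁵. Subtract (7x⁵)·D = −14x⁶ + 49x⁵. Remainder: 16x⁵ − 58x⁴ + 13x³ − 11x² − 33x + 1.
Step 3: lead(16x⁵ − 58x⁴ + 13x³ − 11x² − 33x + 1) ÷ lead(D) = 16x⁵ ÷ −2x = −8x⁴. Subtract (−8x⁴)·D = 16x⁵ − 56x⁴. Remainder: −2x⁴ + 13x³ − 11x² − 33x + 1.
Step 4: lead(−2x⁴ + 13x³ − 11x² − 33x + 1) ÷ lead(D) = −2x⁴ ÷ −2x = x³. Subtract (x³)·D = −2x⁴ + 7x³. Remainder: 6x³ − 11x² − 33x + 1.
Step 5: lead(6x³ − 11x² − 33x + 1) ÷ lead(D) = 6x³ ÷ −2x = −3x². Subtract (−3x²)·D = 6x³ − 21x². Remainder: 10x² − 33x + 1.
Step 6: lead(10x² − 33x + 1) ÷ lead(D) = 10x² ÷ −2x = −5x. Subtract (−5x)·D = 10x² − 35x. Remainder: 2x + 1.
Step 7: lead(2x + 1) ÷ lead(D) = 2x ÷ −2x = −1. Subtract (−1)·D = 2x − 7. Remainder: 8.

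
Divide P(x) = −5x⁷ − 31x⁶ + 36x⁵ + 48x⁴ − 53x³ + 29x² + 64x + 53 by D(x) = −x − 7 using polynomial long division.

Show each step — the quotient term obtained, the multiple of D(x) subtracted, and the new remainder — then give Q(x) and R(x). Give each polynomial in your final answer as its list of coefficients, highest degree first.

Step 1: lead(−5x⁷ − 31x⁶ + 36x⁵ + 48x⁴ − 53x³ + 29x² + 64x + 53) ÷ lead(D) = −5x⁷ ÷ −x = 5x⁶. Subtract (5x⁶)·D = −5x⁷ − 35x⁶. Remainder: 4x⁶ + 36x⁵ + 48x⁴ − 53x³ + 29x² + 64x + 53.
Step 2: lead(4x⁶ + 36x⁵ + 48x⁴ − 53x³ + 29x² + 64x + 53) ÷ lead(D) = 4x⁶ ÷ −x = −4x⁵. Subtract (−4x⁵)·D = 4x⁶ + 28x⁵. Remainder: 8x⁵ + 48x⁴ − 53x³ + 29x² + 64x + 53.
Step 3: lead(8x⁵ + 48x⁴ − 53x³ + 29x² + 64x + 53) ÷ lead(D) = 8x⁵ ÷ −x = −8x⁴. Subtract (−8x⁴)·D = 8x⁵ + 56x⁴. Remainder: −8x⁴ − 53x³ + 29x² + 64x + 53.
Step 4: lead(−8x⁴ − 53x³ + 29x² + 64x + 53) ÷ lead(D) = −8x⁴ ÷ −x = 8x³. Subtract (8x³)·D = −8x⁴ − 56x³. Remainder: 3x³ + 29x² + 64x + 53.
Step 5: lead(3x³ + 29x² + 64x + 53) ÷ lead(D) = 3x³ ÷ −x = −3x². Subtract (−3x²)·D = 3x³ + 21x². Remainder: 8x² + 64x + 53.
Step 6: lead(8x² + 64x + 53) ÷ lead(D) = 8x² ÷ −x = −8x. Subtract (−8x)·D = 8x² + 56x. Remainder: 8x + 53.
Step 7: lead(8x + 53) ÷ lead(D) = 8x ÷ −x = −8. Subtract (−8)·D = 8x + 56. Remainder: −3.

Q = [5, -4, -8, 8, -3, -8, -8]; R = [-3]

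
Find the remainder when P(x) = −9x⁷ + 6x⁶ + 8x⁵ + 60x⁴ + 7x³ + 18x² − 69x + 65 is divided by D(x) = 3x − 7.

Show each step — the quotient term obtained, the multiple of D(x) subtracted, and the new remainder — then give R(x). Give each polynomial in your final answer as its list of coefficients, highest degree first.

R = [2]

Step 1: lead(−9x⁷ + 6x⁶ + 8x⁵ + 60x⁴ + 7x³ + 18x² − 69x + 65) ÷ lead(D) = −9x⁷ ÷ 3x = −3x⁶. Subtract (−3x⁶)·D = −9x⁷ + 21x⁶. Remainder: −15x⁶ + 8x⁵ + 60x⁴ + 7x³ + 18x² − 69x + 65.
Step 2: lead(−15x⁶ + 8x⁵ + 60x⁴ + 7x³ + 18x² − 69x + 65) ÷ lead(D) = −15x⁶ ÷ 3x = −5x⁵. Subtract (−5x⁵)·D = −15x⁶ + 35x⁵. Remainder: −27x⁵ + 60x⁴ + 7x³ + 18x² − 69x + 65.
Step 3: lead(−27x⁵ + 60x⁴ + 7x³ + 18x² − 69x + 65) ÷ lead(D) = −27x⁵ ÷ 3x = −9x⁴. Subtract (−9x⁴)·D = −27x⁵ + 63x⁴. Remainder: −3x⁴ + 7x³ + 18x² − 69x + 65.
Step 4: lead(−3x⁴ + 7x³ + 18x² − 69x + 65) ÷ lead(D) = −3x⁴ ÷ 3x = −x³. Subtract (−x³)·D = −3x⁴ + 7x³. Remainder: 18x² − 69x + 65.
Step 5: lead(18x² − 69x + 65) ÷ lead(D) = 18x² ÷ 3x = 6x. Subtract (6x)·D = 18x² − 42x. Remainder: −27x + 65.
Step 6: lead(−27x + 65) ÷ lead(D) = −27x ÷ 3x = −9. Subtract (−9)·D = −27x + 63. Remainder: 2.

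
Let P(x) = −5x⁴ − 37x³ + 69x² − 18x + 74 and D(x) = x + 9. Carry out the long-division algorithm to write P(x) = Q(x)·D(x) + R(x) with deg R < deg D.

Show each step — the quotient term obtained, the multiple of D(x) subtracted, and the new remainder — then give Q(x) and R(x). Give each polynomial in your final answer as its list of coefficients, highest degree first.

Q = [-5, 8, -3, 9]; R = [-7]

Step 1: lead(−5x⁴ − 37x³ + 69x² − 18x + 74) ÷ lead(D) = −5x⁴ ÷ x = −5x³. Subtract (−5x³)·D = −5x⁴ − 45x³. Remainder: 8x³ + 69x² − 18x + 74.
Step 2: lead(8x³ + 69x² − 18x + 74) ÷ lead(D) = 8x³ ÷ x = 8x². Subtract (8x²)·D = 8x³ + 72x². Remainder: −3x² − 18x + 74.
Step 3: lead(−3x² − 18x + 74) ÷ lead(D) = −3x² ÷ x = −3x. Subtract (−3x)·D = −3x² − 27x. Remainder: 9x + 74.
Step 4: lead(9x + 74) ÷ lead(D) = 9x ÷ x = 9. Subtract (9)·D = 9x + 81. Remainder: −7.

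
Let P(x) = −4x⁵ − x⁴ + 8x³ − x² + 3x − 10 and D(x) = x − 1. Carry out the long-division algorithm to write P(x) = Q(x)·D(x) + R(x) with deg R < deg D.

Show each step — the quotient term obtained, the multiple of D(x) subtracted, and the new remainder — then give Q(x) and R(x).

Step 1: lead(−4x⁵ − x⁴ + 8x³ − x² + 3x − 10) ÷ lead(D) = −4x⁵ ÷ x = −4x⁴. Subtract (−4x⁴)·D = −4x⁵ + 4x⁴. Remainder: −5x⁴ + 8x³ − x² + 3x − 10.
Step 2: lead(−5x⁴ + 8x³ − x² + 3x − 10) ÷ lead(D) = −5x⁴ ÷ x = −5x³. Subtract (−5x³)·D = −5x⁴ + 5x³. Remainder: 3x³ − x² + 3x − 10.
Step 3: lead(3x³ − x² + 3x − 10) ÷ lead(D) = 3x³ ÷ x = 3x². Subtract (3x²)·D = 3x³ − 3x². Remainder: 2x² + 3x − 10.
Step 4: lead(2x² + 3x − 10) ÷ lead(D) = 2x² ÷ x = 2x. Subtract (2x)·D = 2x² − 2x. Remainder: 5x − 10.
Step 5: lead(5x − 10) ÷ lead(D) = 5x ÷ x = 5. Subtract (5)·D = 5x − 5. Remainder: −5.

Q(x) = −4x⁴ − 5x³ + 3x² + 2x + 5; R(x) = −5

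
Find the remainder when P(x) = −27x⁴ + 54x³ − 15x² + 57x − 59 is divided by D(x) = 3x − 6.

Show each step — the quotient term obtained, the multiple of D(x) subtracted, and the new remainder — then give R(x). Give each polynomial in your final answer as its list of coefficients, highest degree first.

R = [-5]

Step 1: lead(−27x⁴ + 54x³ − 15x² + 57x − 59) ÷ lead(D) = −27x⁴ ÷ 3x = −9x³. Subtract (−9x³)·D = −27x⁴ + 54x³. Remainder: −15x² + 57x − 59.
Step 2: lead(−15x² + 57x − 59) ÷ lead(D) = −15x² ÷ 3x = −5x. Subtract (−5x)·D = −15x² + 30x. Remainder: 27x − 59.
Step 3: lead(27x − 59) ÷ lead(D) = 27x ÷ 3x = 9. Subtract (9)·D = 27x − 54. Remainder: −5.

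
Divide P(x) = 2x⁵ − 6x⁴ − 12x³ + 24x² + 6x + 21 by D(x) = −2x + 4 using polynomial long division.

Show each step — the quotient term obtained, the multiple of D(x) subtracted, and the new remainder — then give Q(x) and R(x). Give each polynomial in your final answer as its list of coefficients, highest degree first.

Step 1: lead(2x⁵ − 6x⁴ − 12x³ + 24x² + 6x + 21) ÷ lead(D) = 2x⁵ ÷ −2x = −x⁴. Subtract (−x⁴)·D = 2x⁵ − 4x⁴. Remainder: −2x⁴ − 12x³ + 24x² + 6x + 21.
Step 2: lead(−2x⁴ − 12x³ + 24x² + 6x + 21) ÷ lead(D) = −2x⁴ ÷ −2x = x³. Subtract (x³)·D = −2x⁴ + 4x³. Remainder: −16x³ + 24x² + 6x + 21.
Step 3: lead(−16x³ + 24x² + 6x + 21) ÷ lead(D) = −16x³ ÷ −2x = 8x². Subtract (8x²)·D = −16x³ + 32x². Remainder: −8x² + 6x + 21.
Step 4: lead(−8x² + 6x + 21) ÷ lead(D) = −8x² ÷ −2x = 4x. Subtract (4x)·D = −8x² + 16x. Remainder: −10x + 21.
Step 5: lead(−10x + 21) ÷ lead(D) = −10x ÷ −2x = 5. Subtract (5)·D = −10x + 20. Remainder: 1.

Q = [-1, 1, 8, 4, 5]; R = [1]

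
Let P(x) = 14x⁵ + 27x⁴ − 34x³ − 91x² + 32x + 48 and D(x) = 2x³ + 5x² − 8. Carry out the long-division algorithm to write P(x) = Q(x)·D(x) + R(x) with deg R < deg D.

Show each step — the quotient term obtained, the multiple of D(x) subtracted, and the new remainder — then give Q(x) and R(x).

Step 1: lead(14x⁵ + 27x⁴ − 34x³ − 91x² + 32x + 48) ÷ lead(D) = 14x⁵ ÷ 2x³ = 7x². Subtract (7x²)·D = 14x⁵ + 35x⁴ − 56x². Remainder: −8x⁴ − 34x³ − 35x² + 32x + 48.
Step 2: lead(−8x⁴ − 34x³ − 35x² + 32x + 48) ÷ lead(D) = −8x⁴ ÷ 2x³ = −4x. Subtract (−4x)·D = −8x⁴ − 20x³ + 32x. Remainder: −14x³ − 35x² + 48.
Step 3: lead(−14x³ − 35x² + 48) ÷ lead(D) = −14x³ ÷ 2x³ = −7. Subtract (−7)·D = −14x³ − 35x² + 56. Remainder: −8.

Q(x) = 7x² − 4x − 7; R(x) = −8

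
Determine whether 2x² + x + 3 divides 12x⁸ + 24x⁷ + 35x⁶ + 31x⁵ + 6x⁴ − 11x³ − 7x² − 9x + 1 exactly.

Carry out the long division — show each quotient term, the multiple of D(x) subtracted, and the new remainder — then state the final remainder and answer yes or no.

R(x) = −8, so D(x) is not a factor of P(x). no

Step 1: lead(12x⁸ + 24x⁷ + 35x⁶ + 31x⁵ + 6x⁴ − 11x³ − 7x² − 9x + 1) ÷ lead(D) = 12x⁸ ÷ 2x² = 6x⁶. Subtract (6x⁶)·D = 12x⁸ + 6x⁷ + 18x⁶. Remainder: 18x⁷ + 17x⁶ + 31x⁵ + 6x⁴ − 11x³ − 7x² − 9x + 1.
Step 2: lead(18x⁷ + 17x⁶ + 31x⁵ + 6x⁴ − 11x³ − 7x² − 9x + 1) ÷ lead(D) = 18x⁷ ÷ 2x² = 9x⁵. Subtract (9x⁵)·D = 18x⁷ + 9x⁶ + 27x⁵. Remainder: 8x⁶ + 4x⁵ + 6x⁴ − 11x³ − 7x² − 9x + 1.
Step 3: lead(8x⁶ + 4x⁵ + 6x⁴ − 11x³ − 7x² − 9x + 1) ÷ lead(D) = 8x⁶ ÷ 2x² = 4x⁴. Subtract (4x⁴)·D = 8x⁶ + 4x⁵ + 12x⁴. Remainder: −6x⁴ − 11x³ − 7x² − 9x + 1.
Step 4: lead(−6x⁴ − 11x³ − 7x² − 9x + 1) ÷ lead(D) = −6x⁴ ÷ 2x² = −3x². Subtract (−3x²)·D = −6x⁴ − 3x³ − 9x². Remainder: −8x³ + 2x² − 9x + 1.
Step 5: lead(−8x³ + 2x² − 9x + 1) ÷ lead(D) = −8x³ ÷ 2x² = −4x. Subtract (−4x)·D = −8x³ − 4x² − 12x. Remainder: 6x² + 3x + 1.
Step 6: lead(6x² + 3x + 1) ÷ lead(D) = 6x² ÷ 2x² = 3. Subtract (3)·D = 6x² + 3x + 9. Remainder: −8.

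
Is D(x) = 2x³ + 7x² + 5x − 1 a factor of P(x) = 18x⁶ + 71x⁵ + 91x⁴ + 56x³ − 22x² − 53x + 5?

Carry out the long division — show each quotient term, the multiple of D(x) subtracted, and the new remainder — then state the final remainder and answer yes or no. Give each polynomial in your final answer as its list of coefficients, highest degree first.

R = [1, -4], so D(x) is not a factor of P(x). no

Step 1: lead(18x⁶ + 71x⁵ + 91x⁴ + 56x³ − 22x² − 53x + 5) ÷ lead(D) = 18x⁶ ÷ 2x³ = 9x³. Subtract (9x³)·D = 18x⁶ + 63x⁵ + 45x⁴ − 9x³. Remainder: 8x⁵ + 46x⁴ + 65x³ − 22x² − 53x + 5.
Step 2: lead(8x⁵ + 46x⁴ + 65x³ − 22x² − 53x + 5) ÷ lead(D) = 8x⁵ ÷ 2x³ = 4x². Subtract (4x²)·D = 8x⁵ + 28x⁴ + 20x³ − 4x². Remainder: 18x⁴ + 45x³ − 18x² − 53x + 5.
Step 3: lead(18x⁴ + 45x³ − 18x² − 53x + 5) ÷ lead(D) = 18x⁴ ÷ 2x³ = 9x. Subtract (9x)·D = 18x⁴ + 63x³ + 45x² − 9x. Remainder: −18x³ − 63x² − 44x + 5.
Step 4: lead(−18x³ − 63x² − 44x + 5) ÷ lead(D) = −18x³ ÷ 2x³ = −9. Subtract (−9)·D = −18x³ − 63x² − 45x + 9. Remainder: x − 4.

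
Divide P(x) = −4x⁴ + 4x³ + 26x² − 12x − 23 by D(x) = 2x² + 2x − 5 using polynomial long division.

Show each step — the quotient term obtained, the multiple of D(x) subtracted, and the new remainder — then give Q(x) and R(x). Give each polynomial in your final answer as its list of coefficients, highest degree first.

Q = [-2, 4, 4]; R = [-3]

Step 1: lead(−4x⁴ + 4x³ + 26x² − 12x − 23) ÷ lead(D) = −4x⁴ ÷ 2x² = −2x². Subtract (−2x²)·D = −4x⁴ − 4x³ + 10x². Remainder: 8x³ + 16x² − 12x − 23.
Step 2: lead(8x³ + 16x² − 12x − 23) ÷ lead(D) = 8x³ ÷ 2x² = 4x. Subtract (4x)·D = 8x³ + 8x² − 20x. Remainder: 8x² + 8x − 23.
Step 3: lead(8x² + 8x − 23) ÷ lead(D) = 8x² ÷ 2x² = 4. Subtract (4)·D = 8x² + 8x − 20. Remainder: −3.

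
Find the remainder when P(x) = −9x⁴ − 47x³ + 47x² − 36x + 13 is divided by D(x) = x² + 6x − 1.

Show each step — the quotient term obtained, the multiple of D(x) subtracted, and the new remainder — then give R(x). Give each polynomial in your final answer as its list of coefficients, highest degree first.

Step 1: lead(−9x⁴ − 47x³ + 47x² − 36x + 13) ÷ lead(D) = −9x⁴ ÷ x² = −9x². Subtract (−9x²)·D = −9x⁴ − 54x³ + 9x². Remainder: 7x³ + 38x² − 36x + 13.
Step 2: lead(7x³ + 38x² − 36x + 13) ÷ lead(D) = 7x³ ÷ x² = 7x. Subtract (7x)·D = 7x³ + 42x² − 7x. Remainder: −4x² − 29x + 13.
Step 3: lead(−4x² − 29x + 13) ÷ lead(D) = −4x² ÷ x² = −4. Subtract (−4)·D = −4x² − 24x + 4. Remainder: −5x + 9.

R = [-5, 9]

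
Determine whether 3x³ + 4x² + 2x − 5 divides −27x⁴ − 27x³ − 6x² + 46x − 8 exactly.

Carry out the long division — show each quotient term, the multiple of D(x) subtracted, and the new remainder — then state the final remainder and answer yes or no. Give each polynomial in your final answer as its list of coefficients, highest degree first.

R = [-5, 7], so D(x) is not a factor of P(x). no

Step 1: lead(−27x⁴ − 27x³ − 6x² + 46x − 8) ÷ lead(D) = −27x⁴ ÷ 3x³ = −9x. Subtract (−9x)·D = −27x⁴ − 36x³ − 18x² + 45x. Remainder: 9x³ + 12x² + x − 8.
Step 2: lead(9x³ + 12x² + x − 8) ÷ lead(D) = 9x³ ÷ 3x³ = 3. Subtract (3)·D = 9x³ + 12x² + 6x − 15. Remainder: −5x + 7.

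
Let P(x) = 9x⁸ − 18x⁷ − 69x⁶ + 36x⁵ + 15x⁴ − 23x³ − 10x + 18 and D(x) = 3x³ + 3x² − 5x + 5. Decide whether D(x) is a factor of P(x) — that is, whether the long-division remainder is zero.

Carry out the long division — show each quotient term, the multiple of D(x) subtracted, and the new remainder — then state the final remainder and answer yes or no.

R(x) = −5x − 7, so D(x) is not a factor of P(x). no

Step 1: lead(9x⁸ − 18x⁷ − 69x⁶ + 36x⁵ + 15x⁴ − 23x³ − 10x + 18) ÷ lead(D) = 9x⁸ ÷ 3x³ = 3x⁵. Subtract (3x⁵)·D = 9x⁸ + 9x⁷ − 15x⁶ + 15x⁵. Remainder: −27x⁷ − 54x⁶ + 21x⁵ + 15x⁴ − 23x³ − 10x + 18.
Step 2: lead(−27x⁷ − 54x⁶ + 21x⁵ + 15x⁴ − 23x³ − 10x + 18) ÷ lead(D) = −27x⁷ ÷ 3x³ = −9x⁴. Subtract (−9x⁴)·D = −27x⁷ − 27x⁶ + 45x⁵ − 45x⁴. Remainder: −27x⁶ − 24x⁵ + 60x⁴ − 23x³ − 10x + 18.
Step 3: lead(−27x⁶ − 24x⁵ + 60x⁴ − 23x³ − 10x + 18) ÷ lead(D) = −27x⁶ ÷ 3x³ = −9x³. Subtract (−9x³)·D = −27x⁶ − 27x⁵ + 45x⁴ − 45x³. Remainder: 3x⁵ + 15x⁴ + 22x³ − 10x + 18.
Step 4: lead(3x⁵ + 15x⁴ + 22x³ − 10x + 18) ÷ lead(D) = 3x⁵ ÷ 3x³ = x². Subtract (x²)·D = 3x⁵ + 3x⁴ − 5x³ + 5x². Remainder: 12x⁴ + 27x³ − 5x² − 10x + 18.
Step 5: lead(12x⁴ + 27x³ − 5x² − 10x + 18) ÷ lead(D) = 12x⁴ ÷ 3x³ = 4x. Subtract (4x)·D = 12x⁴ + 12x³ − 20x² + 20x. Remainder: 15x³ + 15x² − 30x + 18.
Step 6: lead(15x³ + 15x² − 30x + 18) ÷ lead(D) = 15x³ ÷ 3x³ = 5. Subtract (5)·D = 15x³ + 15x² − 25x + 25. Remainder: −5x − 7.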